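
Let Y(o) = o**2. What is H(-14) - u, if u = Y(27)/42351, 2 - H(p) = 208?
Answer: -2908345/14117 ≈ -206.02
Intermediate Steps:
H(p) = -206 (H(p) = 2 - 1*208 = 2 - 208 = -206)
u = 243/14117 (u = 27**2/42351 = 729*(1/42351) = 243/14117 ≈ 0.017213)
H(-14) - u = -206 - 1*243/14117 = -206 - 243/14117 = -2908345/14117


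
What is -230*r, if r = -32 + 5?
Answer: 6210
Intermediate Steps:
r = -27
-230*r = -230*(-27) = 6210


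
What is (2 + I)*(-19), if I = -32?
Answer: 570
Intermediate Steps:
(2 + I)*(-19) = (2 - 32)*(-19) = -30*(-19) = 570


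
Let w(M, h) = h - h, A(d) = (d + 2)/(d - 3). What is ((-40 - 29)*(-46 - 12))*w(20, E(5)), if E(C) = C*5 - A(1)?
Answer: 0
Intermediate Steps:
A(d) = (2 + d)/(-3 + d)
E(C) = 3/2 + 5*C (E(C) = C*5 - (2 + 1)/(-3 + 1) = 5*C - 3/(-2) = 5*C - (-1)*3/2 = 5*C - 1*(-3/2) = 5*C + 3/2 = 3/2 + 5*C)
w(M, h) = 0
((-40 - 29)*(-46 - 12))*w(20, E(5)) = ((-40 - 29)*(-46 - 12))*0 = -69*(-58)*0 = 4002*0 = 0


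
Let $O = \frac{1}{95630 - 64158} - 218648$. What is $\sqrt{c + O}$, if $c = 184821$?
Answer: $\frac{i \sqrt{2094074775681}}{7868} \approx 183.92 i$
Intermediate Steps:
$O = - \frac{6881289855}{31472}$ ($O = \frac{1}{31472} - 218648 = - \frac{6881289855}{31472} \approx -2.1865 \cdot 10^{5}$)
$\sqrt{c + O} = \sqrt{184821 - \frac{6881289855}{31472}} = \sqrt{- \frac{1064603343}{31472}} = \frac{i \sqrt{2094074775681}}{7868}$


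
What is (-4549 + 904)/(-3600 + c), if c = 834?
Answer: 1215/922 ≈ 1.3178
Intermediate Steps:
(-4549 + 904)/(-3600 + c) = (-4549 + 904)/(-3600 + 834) = -3645/(-2766) = -3645*(-1/2766) = 1215/922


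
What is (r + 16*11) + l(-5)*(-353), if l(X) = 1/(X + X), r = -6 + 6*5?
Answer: 2353/10 ≈ 235.30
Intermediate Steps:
r = 24 (r = -6 + 30 = 24)
l(X) = 1/(2*X)
(r + 16*11) + l(-5)*(-353) = (24 + 16*11) + ((½)/(-5))*(-353) = (24 + 176) + ((½)*(-⅕))*(-353) = 200 - ⅒*(-353) = 200 + 353/10 = 2353/10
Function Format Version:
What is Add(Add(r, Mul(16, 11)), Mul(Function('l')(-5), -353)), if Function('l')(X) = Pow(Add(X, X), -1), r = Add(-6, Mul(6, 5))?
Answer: Rational(2353, 10) ≈ 235.30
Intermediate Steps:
r = 24 (r = Add(-6, 30) = 24)
Function('l')(X) = Mul(Rational(1, 2), Pow(X, -1)) (Function('l')(X) = Pow(Mul(2, X), -1) = Mul(Rational(1, 2), Pow(X, -1)))
Add(Add(r, Mul(16, 11)), Mul(Function('l')(-5), -353)) = Add(Add(24, Mul(16, 11)), Mul(Mul(Rational(1, 2), Pow(-5, -1)), -353)) = Add(Add(24, 176), Mul(Mul(Rational(1, 2), Rational(-1, 5)), -353)) = Add(200, Mul(Rational(-1, 10), -353)) = Add(200, Rational(353, 10)) = Rational(2353, 10)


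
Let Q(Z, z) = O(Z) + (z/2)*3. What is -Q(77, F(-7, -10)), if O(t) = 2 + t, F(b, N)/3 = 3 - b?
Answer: -124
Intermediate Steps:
F(b, N) = 9 - 3*b (F(b, N) = 3*(3 - b) = 9 - 3*b)
Q(Z, z) = 2 + Z + 3*z/2 (Q(Z, z) = (2 + Z) + (z/2)*3 = (2 + Z) + 3*z/2 = 2 + Z + 3*z/2)
-Q(77, F(-7, -10)) = -(2 + 77 + 3*(9 - 3*(-7))/2) = -(2 + 77 + 3*(9 + 21)/2) = -(2 + 77 + (3/2)*30) = -(2 + 77 + 45) = -1*124 = -124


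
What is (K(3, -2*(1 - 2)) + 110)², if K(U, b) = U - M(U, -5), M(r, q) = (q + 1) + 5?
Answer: 12544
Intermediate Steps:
M(r, q) = 6 + q (M(r, q) = (1 + q) + 5 = 6 + q)
K(U, b) = -1 + U (K(U, b) = U - (6 - 5) = U - 1*1 = U - 1 = -1 + U)
(K(3, -2*(1 - 2)) + 110)² = ((-1 + 3) + 110)² = (2 + 110)² = 112² = 12544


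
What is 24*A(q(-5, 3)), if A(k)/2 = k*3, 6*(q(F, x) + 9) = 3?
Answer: -1224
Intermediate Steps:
q(F, x) = -17/2 (q(F, x) = -9 + (1/6)*3 = -9 + 1/2 = -17/2)
A(k) = 6*k (A(k) = 2*(k*3) = 2*(3*k) = 6*k)
24*A(q(-5, 3)) = 24*(6*(-17/2)) = 24*(-51) = -1224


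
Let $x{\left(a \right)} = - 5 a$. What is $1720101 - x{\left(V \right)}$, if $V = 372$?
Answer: $1721961$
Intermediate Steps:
$1720101 - x{\left(V \right)} = 1720101 - \left(-5\right) 372 = 1720101 - -1860 = 1720101 + 1860 = 1721961$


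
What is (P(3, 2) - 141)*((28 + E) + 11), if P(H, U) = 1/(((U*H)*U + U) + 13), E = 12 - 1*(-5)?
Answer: -213136/27 ≈ -7893.9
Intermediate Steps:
E = 17 (E = 12 + 5 = 17)
P(H, U) = 1/(13 + U + H*U**2) (P(H, U) = 1/(((H*U)*U + U) + 13) = 1/((H*U**2 + U) + 13) = 1/((U + H*U**2) + 13) = 1/(13 + U + H*U**2))
(P(3, 2) - 141)*((28 + E) + 11) = (1/(13 + 2 + 3*2**2) - 141)*((28 + 17) + 11) = (1/(13 + 2 + 3*4) - 141)*(45 + 11) = (1/(13 + 2 + 12) - 141)*56 = (1/27 - 141)*56 = -3806/27*56 = -213136/27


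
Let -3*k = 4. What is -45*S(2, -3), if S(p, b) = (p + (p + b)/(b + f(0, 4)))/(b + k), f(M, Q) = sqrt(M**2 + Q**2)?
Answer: 135/13 ≈ 10.385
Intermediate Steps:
k = -4/3 (k = -1/3*4 = -4/3 ≈ -1.3333)
S(p, b) = (p + (b + p)/(4 + b))/(-4/3 + b) (S(p, b) = (p + (p + b)/(b + sqrt(0**2 + 4**2)))/(b - 4/3) = (p + (b + p)/(b + sqrt(0 + 16)))/(-4/3 + b) = (p + (b + p)/(b + sqrt(16)))/(-4/3 + b) = (p + (b + p)/(b + 4))/(-4/3 + b) = (p + (b + p)/(4 + b))/(-4/3 + b))
-45*S(2, -3) = -135*(-3 + 5*2 - 3*2)/(-16 + 3*(-3)**2 + 8*(-3)) = -135*(-3 + 10 - 6)/(-16 + 3*9 - 24) = -135/(-16 + 27 - 24) = -135/(-13) = -135*(-1)/13 = -45*(-3/13) = 135/13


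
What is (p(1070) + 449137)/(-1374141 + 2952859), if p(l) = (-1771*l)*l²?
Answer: -2169550703863/1578718 ≈ -1.3742e+6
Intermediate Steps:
p(l) = -1771*l³
(p(1070) + 449137)/(-1374141 + 2952859) = (-1771*1070³ + 449137)/(-1374141 + 2952859) = (-1771*1225043000 + 449137)/1578718 = (-2169551153000 + 449137)*(1/1578718) = -2169550703863*1/1578718 = -2169550703863/1578718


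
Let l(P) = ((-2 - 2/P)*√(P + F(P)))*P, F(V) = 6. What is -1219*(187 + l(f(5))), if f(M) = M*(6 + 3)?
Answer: -227953 + 112148*√51 ≈ 5.7294e+5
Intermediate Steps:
f(M) = 9*M (f(M) = M*9 = 9*M)
l(P) = P*√(6 + P)*(-2 - 2/P) (l(P) = ((-2 - 2/P)*√(P + 6))*P = ((-2 - 2/P)*√(6 + P))*P = (√(6 + P)*(-2 - 2/P))*P = P*√(6 + P)*(-2 - 2/P))
-1219*(187 + l(f(5))) = -1219*(187 + 2*√(6 + 9*5)*(-1 - 9*5)) = -1219*(187 + 2*√(6 + 45)*(-1 - 1*45)) = -1219*(187 + 2*√51*(-1 - 45)) = -1219*(187 + 2*√51*(-46)) = -1219*(187 - 92*√51) = -227953 + 112148*√51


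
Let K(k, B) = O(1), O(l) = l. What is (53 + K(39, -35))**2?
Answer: 2916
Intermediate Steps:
K(k, B) = 1
(53 + K(39, -35))**2 = (53 + 1)**2 = 54**2 = 2916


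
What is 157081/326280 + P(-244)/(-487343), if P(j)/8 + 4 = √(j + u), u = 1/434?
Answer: 76562766743/159010274040 - 4*I*√45958430/105753431 ≈ 0.4815 - 0.00025642*I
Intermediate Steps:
u = 1/434 ≈ 0.0023041
P(j) = -32 + 8*√(1/434 + j) (P(j) = -32 + 8*√(j + 1/434) = -32 + 8*√(1/434 + j))
157081/326280 + P(-244)/(-487343) = 157081/326280 + (-32 + 4*√(434 + 188356*(-244))/217)/(-487343) = 157081*(1/326280) + (-32 + 4*√(434 - 45958864)/217)*(-1/487343) = 157081/326280 + (-32 + 4*√(-45958430)/217)*(-1/487343) = 157081/326280 + (-32 + 4*(I*√45958430)/217)*(-1/487343) = 157081/326280 + (-32 + 4*I*√45958430/217)*(-1/487343) = 157081/326280 + (32/487343 - 4*I*√45958430/105753431) = 76562766743/159010274040 - 4*I*√45958430/105753431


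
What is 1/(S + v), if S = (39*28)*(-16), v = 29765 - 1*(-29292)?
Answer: 1/41585 ≈ 2.4047e-5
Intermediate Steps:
v = 59057 (v = 29765 + 29292 = 59057)
S = -17472 (S = 1092*(-16) = -17472)
1/(S + v) = 1/(-17472 + 59057) = 1/41585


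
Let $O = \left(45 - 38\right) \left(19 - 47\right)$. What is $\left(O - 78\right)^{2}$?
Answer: $75076$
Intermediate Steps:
$O = -196$ ($O = 7 \left(-28\right) = -196$)
$\left(O - 78\right)^{2} = \left(-196 - 78\right)^{2} = \left(-274\right)^{2} = 75076$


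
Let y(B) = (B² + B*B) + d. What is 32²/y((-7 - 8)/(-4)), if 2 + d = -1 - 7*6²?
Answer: -8192/1815 ≈ -4.5135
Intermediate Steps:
d = -255 (d = -2 + (-1 - 7*6²) = -2 + (-1 - 7*36) = -2 + (-1 - 252) = -2 - 253 = -255)
y(B) = -255 + 2*B² (y(B) = (B² + B*B) - 255 = (B² + B²) - 255 = 2*B² - 255 = -255 + 2*B²)
32²/y((-7 - 8)/(-4)) = 32²/(-255 + 2*((-7 - 8)/(-4))²) = 1024/(-255 + 2*(-15*(-¼))²) = 1024/(-255 + 2*(15/4)²) = 1024/(-255 + 2*(225/16)) = 1024/(-255 + 225/8) = 1024/(-1815/8) = 1024*(-8/1815) = -8192/1815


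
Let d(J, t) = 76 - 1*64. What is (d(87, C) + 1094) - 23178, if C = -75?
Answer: -22072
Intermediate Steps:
d(J, t) = 12 (d(J, t) = 76 - 64 = 12)
(d(87, C) + 1094) - 23178 = (12 + 1094) - 23178 = 1106 - 23178 = -22072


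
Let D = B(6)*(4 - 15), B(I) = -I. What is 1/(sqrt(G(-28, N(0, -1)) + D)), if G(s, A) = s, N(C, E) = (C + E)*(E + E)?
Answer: sqrt(38)/38 ≈ 0.16222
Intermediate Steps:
N(C, E) = 2*E*(C + E) (N(C, E) = (C + E)*(2*E) = 2*E*(C + E))
D = 66 (D = (-1*6)*(4 - 15) = -6*(-11) = 66)
1/(sqrt(G(-28, N(0, -1)) + D)) = 1/(sqrt(-28 + 66)) = 1/(sqrt(38)) = sqrt(38)/38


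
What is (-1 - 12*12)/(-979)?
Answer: 145/979 ≈ 0.14811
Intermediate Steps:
(-1 - 12*12)/(-979) = (-1 - 144)*(-1/979) = -145*(-1/979) = 145/979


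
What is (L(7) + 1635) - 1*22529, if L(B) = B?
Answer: -20887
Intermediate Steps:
(L(7) + 1635) - 1*22529 = (7 + 1635) - 1*22529 = 1642 - 22529 = -20887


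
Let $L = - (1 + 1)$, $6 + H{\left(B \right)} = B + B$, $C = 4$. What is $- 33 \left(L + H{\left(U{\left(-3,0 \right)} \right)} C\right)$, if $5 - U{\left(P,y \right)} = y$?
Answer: $-462$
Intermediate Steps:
$U{\left(P,y \right)} = 5 - y$
$H{\left(B \right)} = -6 + 2 B$ ($H{\left(B \right)} = -6 + \left(B + B\right) = -6 + 2 B$)
$L = -2$ ($L = \left(-1\right) 2 = -2$)
$- 33 \left(L + H{\left(U{\left(-3,0 \right)} \right)} C\right) = - 33 \left(-2 + \left(-6 + 2 \left(5 - 0\right)\right) 4\right) = - 33 \left(-2 + \left(-6 + 2 \left(5 + 0\right)\right) 4\right) = - 33 \left(-2 + \left(-6 + 2 \cdot 5\right) 4\right) = - 33 \left(-2 + \left(-6 + 10\right) 4\right) = - 33 \left(-2 + 4 \cdot 4\right) = - 33 \left(-2 + 16\right) = \left(-33\right) 14 = -462$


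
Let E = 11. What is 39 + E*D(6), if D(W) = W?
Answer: 105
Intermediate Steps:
39 + E*D(6) = 39 + 11*6 = 39 + 66 = 105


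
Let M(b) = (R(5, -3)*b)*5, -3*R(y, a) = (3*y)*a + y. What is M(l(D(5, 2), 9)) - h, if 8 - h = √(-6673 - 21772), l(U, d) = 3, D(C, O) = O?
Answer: 192 + I*√28445 ≈ 192.0 + 168.66*I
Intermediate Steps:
R(y, a) = -y/3 - a*y (R(y, a) = -((3*y)*a + y)/3 = -(3*a*y + y)/3 = -(y + 3*a*y)/3 = -y/3 - a*y)
M(b) = 200*b/3 (M(b) = ((-1*5*(⅓ - 3))*b)*5 = ((-1*5*(-8/3))*b)*5 = (40*b/3)*5 = 200*b/3)
h = 8 - I*√28445 (h = 8 - √(-6673 - 21772) = 8 - √(-28445) = 8 - I*√28445 ≈ 8.0 - 168.66*I)
M(l(D(5, 2), 9)) - h = (200/3)*3 - (8 - I*√28445) = 200 + (-8 + I*√28445) = 192 + I*√28445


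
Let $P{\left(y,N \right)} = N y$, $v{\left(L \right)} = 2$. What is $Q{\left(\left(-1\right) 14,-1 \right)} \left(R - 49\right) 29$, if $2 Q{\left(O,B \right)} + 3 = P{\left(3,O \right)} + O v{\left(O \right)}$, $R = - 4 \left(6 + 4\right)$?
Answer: $\frac{188413}{2} \approx 94207.0$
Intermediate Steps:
$R = -40$ ($R = \left(-4\right) 10 = -40$)
$Q{\left(O,B \right)} = - \frac{3}{2} + \frac{5 O}{2}$ ($Q{\left(O,B \right)} = - \frac{3}{2} + \frac{O 3 + O 2}{2} = - \frac{3}{2} + \frac{3 O + 2 O}{2} = - \frac{3}{2} + \frac{5 O}{2}$)
$Q{\left(\left(-1\right) 14,-1 \right)} \left(R - 49\right) 29 = \left(- \frac{3}{2} + \frac{5 \left(\left(-1\right) 14\right)}{2}\right) \left(-40 - 49\right) 29 = \left(- \frac{3}{2} + \frac{5}{2} \left(-14\right)\right) \left(-40 - 49\right) 29 = \left(- \frac{3}{2} - 35\right) \left(-89\right) 29 = \left(- \frac{73}{2}\right) \left(-89\right) 29 = \frac{6497}{2} \cdot 29 = \frac{188413}{2}$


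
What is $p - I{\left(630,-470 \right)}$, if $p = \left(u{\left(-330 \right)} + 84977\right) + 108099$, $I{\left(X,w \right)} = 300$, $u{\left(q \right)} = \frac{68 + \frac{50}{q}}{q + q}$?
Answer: $\frac{4198659041}{21780} \approx 1.9278 \cdot 10^{5}$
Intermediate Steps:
$u{\left(q \right)} = \frac{68 + \frac{50}{q}}{2 q}$
$p = \frac{4205193041}{21780}$ ($p = \left(\frac{25 + 34 \left(-330\right)}{108900} + 84977\right) + 108099 = \left(\frac{25 - 11220}{108900} + 84977\right) + 108099 = \left(\frac{1}{108900} \left(-11195\right) + 84977\right) + 108099 = \left(- \frac{2239}{21780} + 84977\right) + 108099 = \frac{1850796821}{21780} + 108099 = \frac{4205193041}{21780} \approx 1.9308 \cdot 10^{5}$)
$p - I{\left(630,-470 \right)} = \frac{4205193041}{21780} - 300 = \frac{4198659041}{21780}$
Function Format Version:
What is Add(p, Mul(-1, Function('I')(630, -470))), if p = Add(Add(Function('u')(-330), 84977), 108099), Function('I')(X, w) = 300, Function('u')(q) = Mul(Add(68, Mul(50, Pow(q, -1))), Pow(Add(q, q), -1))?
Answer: Rational(4198659041, 21780) ≈ 1.9278e+5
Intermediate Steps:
Function('u')(q) = Mul(Rational(1, 2), Pow(q, -1), Add(68, Mul(50, Pow(q, -1)))) (Function('u')(q) = Mul(Add(68, Mul(50, Pow(q, -1))), Pow(Mul(2, q), -1)) = Mul(Add(68, Mul(50, Pow(q, -1))), Mul(Rational(1, 2), Pow(q, -1))) = Mul(Rational(1, 2), Pow(q, -1), Add(68, Mul(50, Pow(q, -1)))))
p = Rational(4205193041, 21780) (p = Add(Add(Mul(Pow(-330, -2), Add(25, Mul(34, -330))), 84977), 108099) = Add(Add(Mul(Rational(1, 108900), Add(25, -11220)), 84977), 108099) = Add(Add(Mul(Rational(1, 108900), -11195), 84977), 108099) = Add(Add(Rational(-2239, 21780), 84977), 108099) = Add(Rational(1850796821, 21780), 108099) = Rational(4205193041, 21780) ≈ 1.9308e+5)
Add(p, Mul(-1, Function('I')(630, -470))) = Add(Rational(4205193041, 21780), Mul(-1, 300)) = Add(Rational(4205193041, 21780), -300) = Rational(4198659041, 21780)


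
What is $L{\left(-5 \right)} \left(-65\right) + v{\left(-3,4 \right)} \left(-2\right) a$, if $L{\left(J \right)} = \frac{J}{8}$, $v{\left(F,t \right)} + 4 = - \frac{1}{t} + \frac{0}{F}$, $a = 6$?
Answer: $\frac{733}{8} \approx 91.625$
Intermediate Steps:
$v{\left(F,t \right)} = -4 - \frac{1}{t}$ ($v{\left(F,t \right)} = -4 + \left(- \frac{1}{t} + \frac{0}{F}\right) = -4 + \left(- \frac{1}{t} + 0\right) = -4 - \frac{1}{t}$)
$L{\left(J \right)} = \frac{J}{8}$ ($L{\left(J \right)} = J \frac{1}{8} = \frac{J}{8}$)
$L{\left(-5 \right)} \left(-65\right) + v{\left(-3,4 \right)} \left(-2\right) a = \frac{1}{8} \left(-5\right) \left(-65\right) + \left(-4 - \frac{1}{4}\right) \left(-2\right) 6 = \left(- \frac{5}{8}\right) \left(-65\right) + \left(-4 - \frac{1}{4}\right) \left(-2\right) 6 = \frac{325}{8} + \left(-4 - \frac{1}{4}\right) \left(-2\right) 6 = \frac{325}{8} + \left(- \frac{17}{4}\right) \left(-2\right) 6 = \frac{325}{8} + \frac{17}{2} \cdot 6 = \frac{325}{8} + 51 = \frac{733}{8}$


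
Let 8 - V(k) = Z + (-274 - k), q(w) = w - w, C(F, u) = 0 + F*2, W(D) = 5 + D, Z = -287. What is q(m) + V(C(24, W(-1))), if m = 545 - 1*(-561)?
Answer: 617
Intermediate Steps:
C(F, u) = 2*F (C(F, u) = 0 + 2*F = 2*F)
m = 1106 (m = 545 + 561 = 1106)
q(w) = 0
V(k) = 569 + k (V(k) = 8 - (-287 + (-274 - k)) = 8 - (-561 - k) = 8 + (561 + k) = 569 + k)
q(m) + V(C(24, W(-1))) = 0 + (569 + 2*24) = 0 + (569 + 48) = 0 + 617 = 617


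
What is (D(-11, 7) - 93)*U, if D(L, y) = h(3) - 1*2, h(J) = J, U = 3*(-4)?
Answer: 1104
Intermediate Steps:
U = -12
D(L, y) = 1 (D(L, y) = 3 - 1*2 = 3 - 2 = 1)
(D(-11, 7) - 93)*U = (1 - 93)*(-12) = -92*(-12) = 1104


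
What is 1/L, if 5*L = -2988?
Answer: -5/2988 ≈ -0.0016734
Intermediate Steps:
L = -2988/5 (L = (⅕)*(-2988) = -2988/5 ≈ -597.60)
1/L = 1/(-2988/5) = -5/2988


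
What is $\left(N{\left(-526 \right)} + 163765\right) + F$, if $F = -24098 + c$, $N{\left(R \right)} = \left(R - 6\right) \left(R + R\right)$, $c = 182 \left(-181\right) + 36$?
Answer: $666425$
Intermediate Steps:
$c = -32906$ ($c = -32942 + 36 = -32906$)
$N{\left(R \right)} = 2 R \left(-6 + R\right)$ ($N{\left(R \right)} = \left(-6 + R\right) 2 R = 2 R \left(-6 + R\right)$)
$F = -57004$ ($F = -24098 - 32906 = -57004$)
$\left(N{\left(-526 \right)} + 163765\right) + F = \left(2 \left(-526\right) \left(-6 - 526\right) + 163765\right) - 57004 = \left(2 \left(-526\right) \left(-532\right) + 163765\right) - 57004 = \left(559664 + 163765\right) - 57004 = 723429 - 57004 = 666425$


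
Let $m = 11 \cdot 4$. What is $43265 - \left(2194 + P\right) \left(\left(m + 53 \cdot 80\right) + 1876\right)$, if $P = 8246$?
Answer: $-64267135$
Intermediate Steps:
$m = 44$
$43265 - \left(2194 + P\right) \left(\left(m + 53 \cdot 80\right) + 1876\right) = 43265 - \left(2194 + 8246\right) \left(\left(44 + 53 \cdot 80\right) + 1876\right) = 43265 - 10440 \left(\left(44 + 4240\right) + 1876\right) = 43265 - 10440 \left(4284 + 1876\right) = 43265 - 10440 \cdot 6160 = 43265 - 64310400 = -64267135$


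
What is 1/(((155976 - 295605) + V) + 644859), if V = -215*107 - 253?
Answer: 1/481972 ≈ 2.0748e-6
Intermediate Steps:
V = -23258 (V = -23005 - 253 = -23258)
1/(((155976 - 295605) + V) + 644859) = 1/(((155976 - 295605) - 23258) + 644859) = 1/((-139629 - 23258) + 644859) = 1/(-162887 + 644859) = 1/481972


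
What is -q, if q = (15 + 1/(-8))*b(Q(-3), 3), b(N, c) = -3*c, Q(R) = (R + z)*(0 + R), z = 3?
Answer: 1071/8 ≈ 133.88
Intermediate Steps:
Q(R) = R*(3 + R) (Q(R) = (R + 3)*(0 + R) = (3 + R)*R = R*(3 + R))
q = -1071/8 (q = (15 + 1/(-8))*(-3*3) = (15 - ⅛)*(-9) = (119/8)*(-9) = -1071/8 ≈ -133.88)
-q = -1*(-1071/8) = 1071/8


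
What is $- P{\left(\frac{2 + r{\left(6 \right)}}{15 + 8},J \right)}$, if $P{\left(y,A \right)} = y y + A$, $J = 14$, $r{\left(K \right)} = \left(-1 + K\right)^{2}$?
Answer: $- \frac{8135}{529} \approx -15.378$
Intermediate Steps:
$P{\left(y,A \right)} = A + y^{2}$ ($P{\left(y,A \right)} = y^{2} + A = A + y^{2}$)
$- P{\left(\frac{2 + r{\left(6 \right)}}{15 + 8},J \right)} = - (14 + \left(\frac{2 + \left(-1 + 6\right)^{2}}{15 + 8}\right)^{2}) = - (14 + \left(\frac{2 + 5^{2}}{23}\right)^{2}) = - (14 + \left(\left(2 + 25\right) \frac{1}{23}\right)^{2}) = - (14 + \left(27 \cdot \frac{1}{23}\right)^{2}) = - (14 + \left(\frac{27}{23}\right)^{2}) = - (14 + \frac{729}{529}) = \left(-1\right) \frac{8135}{529} = - \frac{8135}{529}$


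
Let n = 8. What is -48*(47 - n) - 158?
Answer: -2030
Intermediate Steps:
-48*(47 - n) - 158 = -48*(47 - 1*8) - 158 = -48*(47 - 8) - 158 = -48*39 - 158 = -1872 - 158 = -2030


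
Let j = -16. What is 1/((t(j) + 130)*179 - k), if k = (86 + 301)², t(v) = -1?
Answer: -1/126678 ≈ -7.8940e-6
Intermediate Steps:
k = 149769 (k = 387² = 149769)
1/((t(j) + 130)*179 - k) = 1/((-1 + 130)*179 - 1*149769) = 1/(129*179 - 149769) = 1/(23091 - 149769) = 1/(-126678) = -1/126678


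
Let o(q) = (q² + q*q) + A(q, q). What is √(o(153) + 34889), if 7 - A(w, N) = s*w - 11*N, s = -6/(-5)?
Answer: √2080335/5 ≈ 288.47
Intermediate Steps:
s = 6/5 (s = -6*(-⅕) = 6/5 ≈ 1.2000)
A(w, N) = 7 + 11*N - 6*w/5 (A(w, N) = 7 - (6*w/5 - 11*N) = 7 - (-11*N + 6*w/5) = 7 + (11*N - 6*w/5) = 7 + 11*N - 6*w/5)
o(q) = 7 + 2*q² + 49*q/5 (o(q) = (q² + q*q) + (7 + 11*q - 6*q/5) = (q² + q²) + (7 + 49*q/5) = 2*q² + (7 + 49*q/5) = 7 + 2*q² + 49*q/5)
√(o(153) + 34889) = √((7 + 2*153² + (49/5)*153) + 34889) = √((7 + 2*23409 + 7497/5) + 34889) = √((7 + 46818 + 7497/5) + 34889) = √(241622/5 + 34889) = √(416067/5) = √2080335/5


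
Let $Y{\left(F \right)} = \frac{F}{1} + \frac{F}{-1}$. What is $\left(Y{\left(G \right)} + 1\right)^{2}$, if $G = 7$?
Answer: $1$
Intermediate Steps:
$Y{\left(F \right)} = 0$ ($Y{\left(F \right)} = F 1 + F \left(-1\right) = F - F = 0$)
$\left(Y{\left(G \right)} + 1\right)^{2} = \left(0 + 1\right)^{2} = 1^{2} = 1$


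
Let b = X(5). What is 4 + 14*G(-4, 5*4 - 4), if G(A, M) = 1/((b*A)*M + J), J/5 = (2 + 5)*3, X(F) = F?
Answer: 846/215 ≈ 3.9349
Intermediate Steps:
b = 5
J = 105 (J = 5*((2 + 5)*3) = 5*(7*3) = 5*21 = 105)
G(A, M) = 1/(105 + 5*A*M) (G(A, M) = 1/((5*A)*M + 105) = 1/(5*A*M + 105) = 1/(105 + 5*A*M))
4 + 14*G(-4, 5*4 - 4) = 4 + 14*(1/(5*(21 - 4*(5*4 - 4)))) = 4 + 14*(1/(5*(21 - 4*(20 - 4)))) = 4 + 14*(1/(5*(21 - 4*16))) = 4 + 14*(1/(5*(21 - 64))) = 4 + 14*((⅕)/(-43)) = 4 + 14*((⅕)*(-1/43)) = 4 + 14*(-1/215) = 4 - 14/215 = 846/215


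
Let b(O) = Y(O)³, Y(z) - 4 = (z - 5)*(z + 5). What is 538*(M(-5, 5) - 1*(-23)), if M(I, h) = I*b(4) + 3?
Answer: 350238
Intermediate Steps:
Y(z) = 4 + (-5 + z)*(5 + z) (Y(z) = 4 + (z - 5)*(z + 5) = 4 + (-5 + z)*(5 + z))
b(O) = (-21 + O²)³
M(I, h) = 3 - 125*I (M(I, h) = I*(-21 + 4²)³ + 3 = I*(-21 + 16)³ + 3 = I*(-5)³ + 3 = I*(-125) + 3 = -125*I + 3 = 3 - 125*I)
538*(M(-5, 5) - 1*(-23)) = 538*((3 - 125*(-5)) - 1*(-23)) = 538*((3 + 625) + 23) = 538*(628 + 23) = 538*651 = 350238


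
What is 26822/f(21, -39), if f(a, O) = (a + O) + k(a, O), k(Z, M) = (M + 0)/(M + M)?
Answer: -53644/35 ≈ -1532.7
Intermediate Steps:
k(Z, M) = 1/2 (k(Z, M) = M/((2*M)) = M*(1/(2*M)) = 1/2)
f(a, O) = 1/2 + O + a (f(a, O) = (a + O) + 1/2 = (O + a) + 1/2 = 1/2 + O + a)
26822/f(21, -39) = 26822/(1/2 - 39 + 21) = 26822/(-35/2) = 26822*(-2/35) = -53644/35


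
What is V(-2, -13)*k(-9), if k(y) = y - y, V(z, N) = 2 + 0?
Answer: 0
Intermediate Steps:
V(z, N) = 2
k(y) = 0
V(-2, -13)*k(-9) = 2*0 = 0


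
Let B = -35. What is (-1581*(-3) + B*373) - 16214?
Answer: -24526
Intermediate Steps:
(-1581*(-3) + B*373) - 16214 = (-1581*(-3) - 35*373) - 16214 = (4743 - 13055) - 16214 = -8312 - 16214 = -24526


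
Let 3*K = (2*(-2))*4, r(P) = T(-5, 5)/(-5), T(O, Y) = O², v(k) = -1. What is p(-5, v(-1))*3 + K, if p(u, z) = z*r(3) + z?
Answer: 20/3 ≈ 6.6667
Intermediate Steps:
r(P) = -5 (r(P) = (-5)²/(-5) = 25*(-⅕) = -5)
K = -16/3 (K = ((2*(-2))*4)/3 = (-4*4)/3 = (⅓)*(-16) = -16/3 ≈ -5.3333)
p(u, z) = -4*z (p(u, z) = z*(-5) + z = -5*z + z = -4*z)
p(-5, v(-1))*3 + K = -4*(-1)*3 - 16/3 = 4*3 - 16/3 = 12 - 16/3 = 20/3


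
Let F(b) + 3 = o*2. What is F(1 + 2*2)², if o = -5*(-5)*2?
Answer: 9409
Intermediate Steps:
o = 50 (o = 25*2 = 50)
F(b) = 97 (F(b) = -3 + 50*2 = -3 + 100 = 97)
F(1 + 2*2)² = 97² = 9409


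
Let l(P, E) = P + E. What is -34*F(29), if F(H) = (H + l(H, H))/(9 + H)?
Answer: -1479/19 ≈ -77.842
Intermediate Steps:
l(P, E) = E + P
F(H) = 3*H/(9 + H) (F(H) = (H + (H + H))/(9 + H) = (H + 2*H)/(9 + H) = (3*H)/(9 + H) = 3*H/(9 + H))
-34*F(29) = -102*29/(9 + 29) = -102*29/38 = -34*87/38 = -1479/19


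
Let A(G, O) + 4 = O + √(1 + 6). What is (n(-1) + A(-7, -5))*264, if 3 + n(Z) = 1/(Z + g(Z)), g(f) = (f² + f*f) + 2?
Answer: -3080 + 264*√7 ≈ -2381.5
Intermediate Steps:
A(G, O) = -4 + O + √7 (A(G, O) = -4 + (O + √(1 + 6)) = -4 + (O + √7) = -4 + O + √7)
g(f) = 2 + 2*f² (g(f) = (f² + f²) + 2 = 2*f² + 2 = 2 + 2*f²)
n(Z) = -3 + 1/(2 + Z + 2*Z²) (n(Z) = -3 + 1/(Z + (2 + 2*Z²)) = -3 + 1/(2 + Z + 2*Z²))
(n(-1) + A(-7, -5))*264 = ((-5 - 6*(-1)² - 3*(-1))/(2 - 1 + 2*(-1)²) + (-4 - 5 + √7))*264 = ((-5 - 6*1 + 3)/(2 - 1 + 2*1) + (-9 + √7))*264 = ((-5 - 6 + 3)/(2 - 1 + 2) + (-9 + √7))*264 = (-8/3 + (-9 + √7))*264 = (-35/3 + √7)*264 = -3080 + 264*√7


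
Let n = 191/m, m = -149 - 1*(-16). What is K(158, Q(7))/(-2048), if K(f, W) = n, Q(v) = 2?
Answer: 191/272384 ≈ 0.00070122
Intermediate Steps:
m = -133 (m = -149 + 16 = -133)
n = -191/133 (n = 191/(-133) = 191*(-1/133) = -191/133 ≈ -1.4361)
K(f, W) = -191/133
K(158, Q(7))/(-2048) = -191/133/(-2048) = -191/133*(-1/2048) = 191/272384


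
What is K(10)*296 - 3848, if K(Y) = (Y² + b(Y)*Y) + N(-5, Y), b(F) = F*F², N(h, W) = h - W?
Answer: 2981312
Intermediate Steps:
b(F) = F³
K(Y) = -5 + Y² + Y⁴ - Y (K(Y) = (Y² + Y³*Y) + (-5 - Y) = (Y² + Y⁴) + (-5 - Y) = -5 + Y² + Y⁴ - Y)
K(10)*296 - 3848 = (-5 + 10² + 10⁴ - 1*10)*296 - 3848 = (-5 + 100 + 10000 - 10)*296 - 3848 = 10085*296 - 3848 = 2985160 - 3848 = 2981312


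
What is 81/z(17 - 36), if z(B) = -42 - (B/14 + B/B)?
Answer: -1134/583 ≈ -1.9451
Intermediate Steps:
z(B) = -43 - B/14 (z(B) = -42 - (B*(1/14) + 1) = -42 - (B/14 + 1) = -42 - (1 + B/14) = -42 + (-1 - B/14) = -43 - B/14)
81/z(17 - 36) = 81/(-43 - (17 - 36)/14) = 81/(-43 - 1/14*(-19)) = 81/(-43 + 19/14) = 81/(-583/14) = 81*(-14/583) = -1134/583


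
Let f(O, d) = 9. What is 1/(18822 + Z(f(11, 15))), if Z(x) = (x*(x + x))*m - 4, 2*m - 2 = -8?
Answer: 1/18332 ≈ 5.4549e-5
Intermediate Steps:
m = -3 (m = 1 + (1/2)*(-8) = 1 - 4 = -3)
Z(x) = -4 - 6*x**2 (Z(x) = (x*(x + x))*(-3) - 4 = (x*(2*x))*(-3) - 4 = (2*x**2)*(-3) - 4 = -6*x**2 - 4 = -4 - 6*x**2)
1/(18822 + Z(f(11, 15))) = 1/(18822 + (-4 - 6*9**2)) = 1/(18822 + (-4 - 6*81)) = 1/(18822 + (-4 - 486)) = 1/(18822 - 490) = 1/18332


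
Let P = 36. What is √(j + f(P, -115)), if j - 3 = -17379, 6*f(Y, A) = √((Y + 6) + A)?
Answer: √(-625536 + 6*I*√73)/6 ≈ 0.0054014 + 131.82*I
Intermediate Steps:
f(Y, A) = √(6 + A + Y)/6 (f(Y, A) = √((Y + 6) + A)/6 = √((6 + Y) + A)/6 = √(6 + A + Y)/6)
j = -17376 (j = 3 - 17379 = -17376)
√(j + f(P, -115)) = √(-17376 + √(6 - 115 + 36)/6) = √(-17376 + √(-73)/6) = √(-17376 + (I*√73)/6) = √(-17376 + I*√73/6)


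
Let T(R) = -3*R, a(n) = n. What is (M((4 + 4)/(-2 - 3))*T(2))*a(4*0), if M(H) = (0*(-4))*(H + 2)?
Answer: 0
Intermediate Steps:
M(H) = 0 (M(H) = 0*(2 + H) = 0)
(M((4 + 4)/(-2 - 3))*T(2))*a(4*0) = (0*(-3*2))*(4*0) = (0*(-6))*0 = 0*0 = 0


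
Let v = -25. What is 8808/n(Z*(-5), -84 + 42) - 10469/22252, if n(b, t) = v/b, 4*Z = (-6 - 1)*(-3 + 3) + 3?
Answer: 146944367/111260 ≈ 1320.7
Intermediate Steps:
Z = ¾ (Z = ((-6 - 1)*(-3 + 3) + 3)/4 = (-7*0 + 3)/4 = (0 + 3)/4 = (¼)*3 = ¾ ≈ 0.75000)
n(b, t) = -25/b
8808/n(Z*(-5), -84 + 42) - 10469/22252 = 8808/((-25/((¾)*(-5)))) - 10469/22252 = 8808/((-25/(-15/4))) - 10469*1/22252 = 8808/((-25*(-4/15))) - 10469/22252 = 8808/(20/3) - 10469/22252 = 8808*(3/20) - 10469/22252 = 6606/5 - 10469/22252 = 146944367/111260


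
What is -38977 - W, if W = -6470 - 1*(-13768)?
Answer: -46275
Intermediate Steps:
W = 7298 (W = -6470 + 13768 = 7298)
-38977 - W = -38977 - 1*7298 = -38977 - 7298 = -46275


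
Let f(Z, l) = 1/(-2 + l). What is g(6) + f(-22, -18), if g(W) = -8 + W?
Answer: -41/20 ≈ -2.0500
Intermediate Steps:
g(6) + f(-22, -18) = (-8 + 6) + 1/(-2 - 18) = -2 + 1/(-20) = -2 - 1/20 = -41/20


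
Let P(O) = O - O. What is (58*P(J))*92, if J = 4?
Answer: 0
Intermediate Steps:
P(O) = 0
(58*P(J))*92 = (58*0)*92 = 0*92 = 0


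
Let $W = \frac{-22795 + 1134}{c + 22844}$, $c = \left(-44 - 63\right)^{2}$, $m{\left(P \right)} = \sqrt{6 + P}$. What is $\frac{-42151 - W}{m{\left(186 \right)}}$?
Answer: $- \frac{722731291 \sqrt{3}}{411516} \approx -3041.9$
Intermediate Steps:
$c = 11449$ ($c = \left(-107\right)^{2} = 11449$)
$W = - \frac{21661}{34293}$ ($W = \frac{-22795 + 1134}{11449 + 22844} = - \frac{21661}{34293} \approx -0.63165$)
$\frac{-42151 - W}{m{\left(186 \right)}} = \frac{-42151 - - \frac{21661}{34293}}{\sqrt{6 + 186}} = \frac{-42151 + \frac{21661}{34293}}{\sqrt{192}} = - \frac{1445462582}{34293 \cdot 8 \sqrt{3}} = - \frac{1445462582 \frac{\sqrt{3}}{24}}{34293} = - \frac{722731291 \sqrt{3}}{411516}$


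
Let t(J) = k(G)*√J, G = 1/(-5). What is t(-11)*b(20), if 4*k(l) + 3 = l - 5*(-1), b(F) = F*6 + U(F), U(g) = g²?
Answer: 234*I*√11 ≈ 776.09*I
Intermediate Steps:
G = -⅕ ≈ -0.20000
b(F) = F² + 6*F (b(F) = F*6 + F² = 6*F + F² = F² + 6*F)
k(l) = ½ + l/4 (k(l) = -¾ + (l - 5*(-1))/4 = -¾ + (l + 5)/4 = -¾ + (5 + l)/4 = -¾ + (5/4 + l/4) = ½ + l/4)
t(J) = 9*√J/20 (t(J) = (½ + (¼)*(-⅕))*√J = (½ - 1/20)*√J = 9*√J/20)
t(-11)*b(20) = (9*√(-11)/20)*(20*(6 + 20)) = (9*(I*√11)/20)*(20*26) = (9*I*√11/20)*520 = 234*I*√11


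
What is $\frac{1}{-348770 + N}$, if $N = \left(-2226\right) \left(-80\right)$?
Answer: $- \frac{1}{170690} \approx -5.8586 \cdot 10^{-6}$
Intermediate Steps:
$N = 178080$
$\frac{1}{-348770 + N} = \frac{1}{-348770 + 178080} = \frac{1}{-170690} = - \frac{1}{170690}$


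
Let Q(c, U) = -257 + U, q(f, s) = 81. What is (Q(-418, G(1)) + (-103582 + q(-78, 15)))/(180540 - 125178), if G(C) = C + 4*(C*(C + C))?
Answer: -34583/18454 ≈ -1.8740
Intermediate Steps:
G(C) = C + 8*C**2 (G(C) = C + 4*(C*(2*C)) = C + 4*(2*C**2) = C + 8*C**2)
(Q(-418, G(1)) + (-103582 + q(-78, 15)))/(180540 - 125178) = ((-257 + 1*(1 + 8*1)) + (-103582 + 81))/(180540 - 125178) = ((-257 + 1*(1 + 8)) - 103501)/55362 = ((-257 + 1*9) - 103501)*(1/55362) = ((-257 + 9) - 103501)*(1/55362) = (-248 - 103501)*(1/55362) = -103749*1/55362 = -34583/18454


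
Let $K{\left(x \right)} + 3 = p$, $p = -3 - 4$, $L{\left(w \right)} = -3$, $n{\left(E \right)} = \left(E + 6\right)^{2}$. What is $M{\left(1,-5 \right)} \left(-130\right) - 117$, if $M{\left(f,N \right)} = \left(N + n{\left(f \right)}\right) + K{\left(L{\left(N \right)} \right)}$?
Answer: $-4537$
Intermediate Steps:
$n{\left(E \right)} = \left(6 + E\right)^{2}$
$p = -7$
$K{\left(x \right)} = -10$ ($K{\left(x \right)} = -3 - 7 = -10$)
$M{\left(f,N \right)} = -10 + N + \left(6 + f\right)^{2}$ ($M{\left(f,N \right)} = \left(N + \left(6 + f\right)^{2}\right) - 10 = -10 + N + \left(6 + f\right)^{2}$)
$M{\left(1,-5 \right)} \left(-130\right) - 117 = \left(-10 - 5 + \left(6 + 1\right)^{2}\right) \left(-130\right) - 117 = \left(-10 - 5 + 7^{2}\right) \left(-130\right) - 117 = \left(-10 - 5 + 49\right) \left(-130\right) - 117 = 34 \left(-130\right) - 117 = -4420 - 117 = -4537$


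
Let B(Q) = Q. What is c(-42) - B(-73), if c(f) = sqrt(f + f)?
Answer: 73 + 2*I*sqrt(21) ≈ 73.0 + 9.1651*I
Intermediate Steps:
c(f) = sqrt(2)*sqrt(f) (c(f) = sqrt(2*f) = sqrt(2)*sqrt(f))
c(-42) - B(-73) = sqrt(2)*sqrt(-42) - 1*(-73) = sqrt(2)*(I*sqrt(42)) + 73 = 2*I*sqrt(21) + 73 = 73 + 2*I*sqrt(21)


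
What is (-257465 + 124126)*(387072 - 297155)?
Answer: -11989442863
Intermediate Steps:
(-257465 + 124126)*(387072 - 297155) = -133339*89917 = -11989442863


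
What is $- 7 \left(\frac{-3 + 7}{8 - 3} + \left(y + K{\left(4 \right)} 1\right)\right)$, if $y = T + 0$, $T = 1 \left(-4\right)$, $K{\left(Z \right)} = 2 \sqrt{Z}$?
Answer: $- \frac{28}{5} \approx -5.6$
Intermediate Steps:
$T = -4$
$y = -4$ ($y = -4 + 0 = -4$)
$- 7 \left(\frac{-3 + 7}{8 - 3} + \left(y + K{\left(4 \right)} 1\right)\right) = - 7 \left(\frac{-3 + 7}{8 - 3} - \left(4 - 2 \sqrt{4} \cdot 1\right)\right) = - 7 \left(\frac{4}{5} - \left(4 - 2 \cdot 2 \cdot 1\right)\right) = - 7 \left(4 \cdot \frac{1}{5} + \left(-4 + 4 \cdot 1\right)\right) = - 7 \left(\frac{4}{5} + \left(-4 + 4\right)\right) = - 7 \left(\frac{4}{5} + 0\right) = \left(-7\right) \frac{4}{5} = - \frac{28}{5}$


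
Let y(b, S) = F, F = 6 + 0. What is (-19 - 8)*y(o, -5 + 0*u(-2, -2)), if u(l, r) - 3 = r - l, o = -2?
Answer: -162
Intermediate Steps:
F = 6
u(l, r) = 3 + r - l (u(l, r) = 3 + (r - l) = 3 + r - l)
y(b, S) = 6
(-19 - 8)*y(o, -5 + 0*u(-2, -2)) = (-19 - 8)*6 = -27*6 = -162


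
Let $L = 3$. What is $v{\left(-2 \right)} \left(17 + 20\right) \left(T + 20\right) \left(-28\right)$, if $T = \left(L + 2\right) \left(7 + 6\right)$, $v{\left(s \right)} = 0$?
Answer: $0$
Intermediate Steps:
$T = 65$ ($T = \left(3 + 2\right) \left(7 + 6\right) = 5 \cdot 13 = 65$)
$v{\left(-2 \right)} \left(17 + 20\right) \left(T + 20\right) \left(-28\right) = 0 \left(17 + 20\right) \left(65 + 20\right) \left(-28\right) = 0 \cdot 37 \cdot 85 \left(-28\right) = 0 \cdot 3145 \left(-28\right) = 0 \left(-28\right) = 0$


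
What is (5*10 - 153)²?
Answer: 10609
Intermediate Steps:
(5*10 - 153)² = (50 - 153)² = (-103)² = 10609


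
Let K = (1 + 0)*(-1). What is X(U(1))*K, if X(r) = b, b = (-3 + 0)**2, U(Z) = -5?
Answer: -9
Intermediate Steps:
b = 9 (b = (-3)**2 = 9)
X(r) = 9
K = -1 (K = 1*(-1) = -1)
X(U(1))*K = 9*(-1) = -9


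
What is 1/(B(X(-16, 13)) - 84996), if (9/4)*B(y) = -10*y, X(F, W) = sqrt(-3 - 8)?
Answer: -1721169/146292484724 + 45*I*sqrt(11)/73146242362 ≈ -1.1765e-5 + 2.0404e-9*I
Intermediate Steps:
X(F, W) = I*sqrt(11) (X(F, W) = sqrt(-11) = I*sqrt(11))
B(y) = -40*y/9 (B(y) = 4*(-10*y)/9 = -40*y/9)
1/(B(X(-16, 13)) - 84996) = 1/(-40*I*sqrt(11)/9 - 84996) = 1/(-84996 - 40*I*sqrt(11)/9)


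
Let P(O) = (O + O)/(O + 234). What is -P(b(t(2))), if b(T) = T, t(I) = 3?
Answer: -2/79 ≈ -0.025316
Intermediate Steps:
P(O) = 2*O/(234 + O) (P(O) = (2*O)/(234 + O) = 2*O/(234 + O))
-P(b(t(2))) = -2*3/(234 + 3) = -2*3/237 = -1*2/79 = -2/79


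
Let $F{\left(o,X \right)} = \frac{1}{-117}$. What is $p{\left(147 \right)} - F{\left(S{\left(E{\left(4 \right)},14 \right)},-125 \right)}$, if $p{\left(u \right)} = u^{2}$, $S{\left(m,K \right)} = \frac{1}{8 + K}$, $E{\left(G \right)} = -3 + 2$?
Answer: $\frac{2528254}{117} \approx 21609.0$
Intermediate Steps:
$E{\left(G \right)} = -1$
$F{\left(o,X \right)} = - \frac{1}{117}$
$p{\left(147 \right)} - F{\left(S{\left(E{\left(4 \right)},14 \right)},-125 \right)} = 147^{2} - - \frac{1}{117} = 21609 + \frac{1}{117} = \frac{2528254}{117}$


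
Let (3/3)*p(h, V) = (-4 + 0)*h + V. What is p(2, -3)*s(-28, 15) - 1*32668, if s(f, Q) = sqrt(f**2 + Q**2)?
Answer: -32668 - 11*sqrt(1009) ≈ -33017.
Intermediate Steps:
s(f, Q) = sqrt(Q**2 + f**2)
p(h, V) = V - 4*h (p(h, V) = (-4 + 0)*h + V = -4*h + V = V - 4*h)
p(2, -3)*s(-28, 15) - 1*32668 = (-3 - 4*2)*sqrt(15**2 + (-28)**2) - 1*32668 = (-3 - 8)*sqrt(225 + 784) - 32668 = -11*sqrt(1009) - 32668 = -32668 - 11*sqrt(1009)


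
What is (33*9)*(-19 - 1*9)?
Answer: -8316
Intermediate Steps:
(33*9)*(-19 - 1*9) = 297*(-19 - 9) = 297*(-28) = -8316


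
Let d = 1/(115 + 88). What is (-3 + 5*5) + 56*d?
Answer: 646/29 ≈ 22.276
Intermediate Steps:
d = 1/203 ≈ 0.0049261
(-3 + 5*5) + 56*d = (-3 + 5*5) + 56*(1/203) = (-3 + 25) + 8/29 = 22 + 8/29 = 646/29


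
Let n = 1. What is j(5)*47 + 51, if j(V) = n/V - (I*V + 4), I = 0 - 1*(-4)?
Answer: -5338/5 ≈ -1067.6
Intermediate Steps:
I = 4 (I = 0 + 4 = 4)
j(V) = -4 + 1/V - 4*V (j(V) = 1/V - (4*V + 4) = 1/V - (4 + 4*V) = 1/V + (-4 - 4*V) = -4 + 1/V - 4*V)
j(5)*47 + 51 = (-4 + 1/5 - 4*5)*47 + 51 = (-4 + 1/5 - 20)*47 + 51 = -119/5*47 + 51 = -5593/5 + 51 = -5338/5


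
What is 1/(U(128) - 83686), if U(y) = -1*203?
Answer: -1/83889 ≈ -1.1921e-5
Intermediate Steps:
U(y) = -203
1/(U(128) - 83686) = 1/(-203 - 83686) = 1/(-83889) = -1/83889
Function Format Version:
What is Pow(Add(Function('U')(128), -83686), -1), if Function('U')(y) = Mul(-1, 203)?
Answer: Rational(-1, 83889) ≈ -1.1921e-5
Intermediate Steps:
Function('U')(y) = -203
Pow(Add(Function('U')(128), -83686), -1) = Pow(Add(-203, -83686), -1) = Pow(-83889, -1) = Rational(-1, 83889)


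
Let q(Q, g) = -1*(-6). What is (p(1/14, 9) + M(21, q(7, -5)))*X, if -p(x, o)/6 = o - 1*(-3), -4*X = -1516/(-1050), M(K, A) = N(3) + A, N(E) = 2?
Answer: 12128/525 ≈ 23.101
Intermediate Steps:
q(Q, g) = 6
M(K, A) = 2 + A
X = -379/1050 (X = -(-379)/(-1050) = -(-379)*(-1)/1050 = -1/4*758/525 = -379/1050 ≈ -0.36095)
p(x, o) = -18 - 6*o (p(x, o) = -6*(o - 1*(-3)) = -6*(o + 3) = -6*(3 + o) = -18 - 6*o)
(p(1/14, 9) + M(21, q(7, -5)))*X = ((-18 - 6*9) + (2 + 6))*(-379/1050) = ((-18 - 54) + 8)*(-379/1050) = (-72 + 8)*(-379/1050) = -64*(-379/1050) = 12128/525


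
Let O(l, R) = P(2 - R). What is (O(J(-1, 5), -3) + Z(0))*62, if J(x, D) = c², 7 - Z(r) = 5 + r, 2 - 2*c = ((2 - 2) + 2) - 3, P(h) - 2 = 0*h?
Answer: 248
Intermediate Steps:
P(h) = 2 (P(h) = 2 + 0*h = 2 + 0 = 2)
c = 3/2 (c = 1 - (((2 - 2) + 2) - 3)/2 = 1 - ((0 + 2) - 3)/2 = 1 - (2 - 3)/2 = 1 - ½*(-1) = 1 + ½ = 3/2 ≈ 1.5000)
Z(r) = 2 - r (Z(r) = 7 - (5 + r) = 7 + (-5 - r) = 2 - r)
J(x, D) = 9/4 (J(x, D) = (3/2)² = 9/4)
O(l, R) = 2
(O(J(-1, 5), -3) + Z(0))*62 = (2 + (2 - 1*0))*62 = (2 + (2 + 0))*62 = (2 + 2)*62 = 4*62 = 248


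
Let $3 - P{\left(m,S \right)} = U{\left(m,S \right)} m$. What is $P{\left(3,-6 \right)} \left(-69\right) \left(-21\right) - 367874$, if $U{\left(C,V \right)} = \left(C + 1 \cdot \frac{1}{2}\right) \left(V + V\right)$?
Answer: $-180953$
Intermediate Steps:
$U{\left(C,V \right)} = 2 V \left(\frac{1}{2} + C\right)$ ($U{\left(C,V \right)} = \left(C + 1 \cdot \frac{1}{2}\right) 2 V = \left(C + \frac{1}{2}\right) 2 V = \left(\frac{1}{2} + C\right) 2 V = 2 V \left(\frac{1}{2} + C\right)$)
$P{\left(m,S \right)} = 3 - S m \left(1 + 2 m\right)$ ($P{\left(m,S \right)} = 3 - S \left(1 + 2 m\right) m = 3 - S m \left(1 + 2 m\right)$)
$P{\left(3,-6 \right)} \left(-69\right) \left(-21\right) - 367874 = \left(3 - \left(-6\right) 3 \left(1 + 2 \cdot 3\right)\right) \left(-69\right) \left(-21\right) - 367874 = \left(3 - \left(-6\right) 3 \left(1 + 6\right)\right) \left(-69\right) \left(-21\right) - 367874 = \left(3 - \left(-6\right) 3 \cdot 7\right) \left(-69\right) \left(-21\right) - 367874 = \left(3 + 126\right) \left(-69\right) \left(-21\right) - 367874 = 129 \left(-69\right) \left(-21\right) - 367874 = \left(-8901\right) \left(-21\right) - 367874 = 186921 - 367874 = -180953$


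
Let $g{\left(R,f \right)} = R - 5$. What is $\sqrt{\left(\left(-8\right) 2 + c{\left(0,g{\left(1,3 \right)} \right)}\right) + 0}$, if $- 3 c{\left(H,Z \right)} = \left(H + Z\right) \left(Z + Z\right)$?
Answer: $\frac{4 i \sqrt{15}}{3} \approx 5.164 i$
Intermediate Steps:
$g{\left(R,f \right)} = -5 + R$
$c{\left(H,Z \right)} = - \frac{2 Z \left(H + Z\right)}{3}$ ($c{\left(H,Z \right)} = - \frac{\left(H + Z\right) \left(Z + Z\right)}{3} = - \frac{\left(H + Z\right) 2 Z}{3} = - \frac{2 Z \left(H + Z\right)}{3}$)
$\sqrt{\left(\left(-8\right) 2 + c{\left(0,g{\left(1,3 \right)} \right)}\right) + 0} = \sqrt{\left(\left(-8\right) 2 - \frac{2 \left(-5 + 1\right) \left(0 + \left(-5 + 1\right)\right)}{3}\right) + 0} = \sqrt{\left(-16 - - \frac{8 \left(0 - 4\right)}{3}\right) + 0} = \sqrt{\left(-16 - \left(- \frac{8}{3}\right) \left(-4\right)\right) + 0} = \sqrt{\left(-16 - \frac{32}{3}\right) + 0} = \sqrt{- \frac{80}{3} + 0} = \sqrt{- \frac{80}{3}} = \frac{4 i \sqrt{15}}{3}$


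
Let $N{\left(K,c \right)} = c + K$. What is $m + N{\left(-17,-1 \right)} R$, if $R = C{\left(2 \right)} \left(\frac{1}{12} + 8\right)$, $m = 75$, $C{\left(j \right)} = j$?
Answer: $-216$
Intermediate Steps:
$N{\left(K,c \right)} = K + c$
$R = \frac{97}{6}$ ($R = 2 \left(\frac{1}{12} + 8\right) = 2 \cdot \frac{97}{12} = \frac{97}{6} \approx 16.167$)
$m + N{\left(-17,-1 \right)} R = 75 + \left(-17 - 1\right) \frac{97}{6} = 75 - 291 = -216$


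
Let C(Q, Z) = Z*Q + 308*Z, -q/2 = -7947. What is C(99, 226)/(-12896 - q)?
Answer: -45991/14395 ≈ -3.1949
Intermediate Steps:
q = 15894 (q = -2*(-7947) = 15894)
C(Q, Z) = 308*Z + Q*Z (C(Q, Z) = Q*Z + 308*Z = 308*Z + Q*Z)
C(99, 226)/(-12896 - q) = (226*(308 + 99))/(-12896 - 1*15894) = (226*407)/(-12896 - 15894) = 91982/(-28790) = 91982*(-1/28790) = -45991/14395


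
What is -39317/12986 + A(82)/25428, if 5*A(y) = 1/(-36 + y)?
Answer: -114971551247/37973920920 ≈ -3.0276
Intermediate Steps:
A(y) = 1/(5*(-36 + y))
-39317/12986 + A(82)/25428 = -39317/12986 + (1/(5*(-36 + 82)))/25428 = -39317*1/12986 + ((1/5)/46)*(1/25428) = -39317/12986 + ((1/5)*(1/46))*(1/25428) = -39317/12986 + (1/230)*(1/25428) = -39317/12986 + 1/5848440 = -114971551247/37973920920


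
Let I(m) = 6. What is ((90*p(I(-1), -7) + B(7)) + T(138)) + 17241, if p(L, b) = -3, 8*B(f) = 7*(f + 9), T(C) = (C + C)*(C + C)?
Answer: 93161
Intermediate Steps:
T(C) = 4*C² (T(C) = (2*C)*(2*C) = 4*C²)
B(f) = 63/8 + 7*f/8 (B(f) = (7*(f + 9))/8 = (7*(9 + f))/8 = (63 + 7*f)/8 = 63/8 + 7*f/8)
((90*p(I(-1), -7) + B(7)) + T(138)) + 17241 = ((90*(-3) + (63/8 + (7/8)*7)) + 4*138²) + 17241 = ((-270 + (63/8 + 49/8)) + 4*19044) + 17241 = ((-270 + 14) + 76176) + 17241 = (-256 + 76176) + 17241 = 75920 + 17241 = 93161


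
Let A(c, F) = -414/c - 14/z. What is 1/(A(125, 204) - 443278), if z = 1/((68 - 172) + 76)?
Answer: -125/55361164 ≈ -2.2579e-6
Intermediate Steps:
z = -1/28 (z = 1/(-104 + 76) = 1/(-28) = -1/28 ≈ -0.035714)
A(c, F) = 392 - 414/c (A(c, F) = -414/c - 14/(-1/28) = -414/c - 14*(-28) = -414/c + 392 = 392 - 414/c)
1/(A(125, 204) - 443278) = 1/((392 - 414/125) - 443278) = 1/(48586/125 - 443278) = 1/(-55361164/125) = -125/55361164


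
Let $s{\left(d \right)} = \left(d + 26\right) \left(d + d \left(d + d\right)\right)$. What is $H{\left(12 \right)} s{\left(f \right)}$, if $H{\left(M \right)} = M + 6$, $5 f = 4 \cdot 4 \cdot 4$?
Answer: $\frac{29723904}{125} \approx 2.3779 \cdot 10^{5}$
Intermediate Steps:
$f = \frac{64}{5}$ ($f = \frac{4 \cdot 4 \cdot 4}{5} = \frac{16 \cdot 4}{5} = \frac{1}{5} \cdot 64 = \frac{64}{5} \approx 12.8$)
$s{\left(d \right)} = \left(26 + d\right) \left(d + 2 d^{2}\right)$ ($s{\left(d \right)} = \left(26 + d\right) \left(d + d 2 d\right) = \left(26 + d\right) \left(d + 2 d^{2}\right)$)
$H{\left(M \right)} = 6 + M$
$H{\left(12 \right)} s{\left(f \right)} = \left(6 + 12\right) \frac{64 \left(26 + 2 \left(\frac{64}{5}\right)^{2} + 53 \cdot \frac{64}{5}\right)}{5} = 18 \frac{64 \left(26 + 2 \cdot \frac{4096}{25} + \frac{3392}{5}\right)}{5} = 18 \frac{64 \left(26 + \frac{8192}{25} + \frac{3392}{5}\right)}{5} = 18 \cdot \frac{64}{5} \cdot \frac{25802}{25} = 18 \cdot \frac{1651328}{125} = \frac{29723904}{125}$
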